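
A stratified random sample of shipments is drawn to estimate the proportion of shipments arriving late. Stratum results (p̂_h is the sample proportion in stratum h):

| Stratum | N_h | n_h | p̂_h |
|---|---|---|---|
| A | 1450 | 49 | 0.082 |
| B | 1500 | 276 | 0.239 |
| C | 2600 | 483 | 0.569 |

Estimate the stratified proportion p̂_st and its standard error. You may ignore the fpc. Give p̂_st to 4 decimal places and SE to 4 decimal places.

p̂_st ≈ 0.3526, SE ≈ 0.0163

N = 5550; stratum weights W_h = N_h/N.
p̂_st = Σ W_h p̂_h = (1450·0.082 + 1500·0.239 + 2600·0.569)/5550 = 0.35258
V̂(p̂_st) = Σ W_h² p̂_h(1−p̂_h)/(n_h−1):
  stratum A: (1450/5550)²·0.082·0.918/48 = 0.000107045
  stratum B: (1500/5550)²·0.239·0.761/275 = 4.8311e-05
  stratum C: (2600/5550)²·0.569·0.431/482 = 0.000111661
V̂(p̂_st) = 0.000267017; SE = √V̂ = 0.0163407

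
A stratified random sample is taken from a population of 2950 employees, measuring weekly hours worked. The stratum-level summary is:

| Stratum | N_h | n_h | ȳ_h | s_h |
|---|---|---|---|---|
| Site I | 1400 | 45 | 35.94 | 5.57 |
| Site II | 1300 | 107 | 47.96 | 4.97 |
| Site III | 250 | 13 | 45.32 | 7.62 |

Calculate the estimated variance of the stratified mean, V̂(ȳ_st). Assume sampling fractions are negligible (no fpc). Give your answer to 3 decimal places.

V̂(ȳ_st) ≈ 0.232

V̂(ȳ_st) = Σ W_h² s_h²/n_h, with W_h = N_h/N and N = 2950:
  stratum Site I: (1400/2950)²·5.57²/45 = 0.155278
  stratum Site II: (1300/2950)²·4.97²/107 = 0.0448303
  stratum Site III: (250/2950)²·7.62²/13 = 0.0320777
V̂(ȳ_st) = 0.232186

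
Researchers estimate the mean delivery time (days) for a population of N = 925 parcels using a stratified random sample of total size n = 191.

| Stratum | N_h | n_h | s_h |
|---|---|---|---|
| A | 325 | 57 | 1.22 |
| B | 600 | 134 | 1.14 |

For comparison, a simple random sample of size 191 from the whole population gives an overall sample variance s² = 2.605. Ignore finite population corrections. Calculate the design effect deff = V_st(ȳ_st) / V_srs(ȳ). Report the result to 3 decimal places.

deff ≈ 0.536

V̂(ȳ_st) = Σ W_h² s_h²/n_h, with W_h = N_h/N and N = 925:
  stratum A: (325/925)²·1.22²/57 = 0.0032235
  stratum B: (600/925)²·1.14²/134 = 0.0040806
V_st = 0.0073041
V_srs = s²/n = 2.605/191 = 0.0136387
deff = V_st / V_srs = 0.0073041/0.0136387 = 0.5355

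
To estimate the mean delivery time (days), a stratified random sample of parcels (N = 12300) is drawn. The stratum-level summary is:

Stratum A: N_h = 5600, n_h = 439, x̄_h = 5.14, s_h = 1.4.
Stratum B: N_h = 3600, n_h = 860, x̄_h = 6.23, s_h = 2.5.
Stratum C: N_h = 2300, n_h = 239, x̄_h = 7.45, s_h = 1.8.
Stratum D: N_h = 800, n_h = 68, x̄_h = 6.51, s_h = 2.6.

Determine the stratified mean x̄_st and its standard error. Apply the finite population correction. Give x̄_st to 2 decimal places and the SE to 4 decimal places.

x̄_st ≈ 5.98, SE ≈ 0.0462

x̄_st = Σ W_h x̄_h = (5600·5.14 + 3600·6.23 + 2300·7.45 + 800·6.51)/12300 = 5.98008
V̂(x̄_st) = Σ W_h² (1 − n_h/N_h) s_h²/n_h, with W_h = N_h/N and N = 12300:
  stratum A: (5600/12300)²·(1 − 439/5600)·1.4²/439 = 0.00085291
  stratum B: (3600/12300)²·(1 − 860/3600)·2.5²/860 = 0.000473832
  stratum C: (2300/12300)²·(1 − 239/2300)·1.8²/239 = 0.000424759
  stratum D: (800/12300)²·(1 − 68/800)·2.6²/68 = 0.000384794
V̂(x̄_st) = 0.0021363
SE(x̄_st) = √0.0021363 = 0.0462201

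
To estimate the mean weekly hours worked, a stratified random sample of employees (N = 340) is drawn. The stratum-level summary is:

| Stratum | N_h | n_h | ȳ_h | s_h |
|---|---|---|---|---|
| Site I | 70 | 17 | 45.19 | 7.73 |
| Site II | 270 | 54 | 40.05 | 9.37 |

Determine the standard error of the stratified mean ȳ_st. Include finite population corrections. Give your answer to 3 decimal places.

V̂(ȳ_st) = Σ W_h² (1 − n_h/N_h) s_h²/n_h, with W_h = N_h/N and N = 340:
  stratum Site I: (70/340)²·(1 − 17/70)·7.73²/17 = 0.112804
  stratum Site II: (270/340)²·(1 − 54/270)·9.37²/54 = 0.820248
V̂(ȳ_st) = 0.933052
SE(ȳ_st) = √0.933052 = 0.965946

SE(ȳ_st) ≈ 0.966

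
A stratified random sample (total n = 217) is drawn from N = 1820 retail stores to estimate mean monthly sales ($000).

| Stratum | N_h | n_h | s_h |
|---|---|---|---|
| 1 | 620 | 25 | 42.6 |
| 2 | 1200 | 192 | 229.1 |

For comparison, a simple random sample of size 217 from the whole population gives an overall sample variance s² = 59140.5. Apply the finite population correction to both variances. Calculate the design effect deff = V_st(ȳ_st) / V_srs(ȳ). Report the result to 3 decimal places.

deff ≈ 0.450

V̂(ȳ_st) = Σ W_h² (1 − n_h/N_h) s_h²/n_h, with W_h = N_h/N and N = 1820:
  stratum 1: (620/1820)²·(1 − 25/620)·42.6²/25 = 8.08435
  stratum 2: (1200/1820)²·(1 − 192/1200)·229.1²/192 = 99.827
V_st = 107.911
V_srs = (1 − 217/1820)·59140.5/217 = 240.042
deff = V_st / V_srs = 107.911/240.042 = 0.4496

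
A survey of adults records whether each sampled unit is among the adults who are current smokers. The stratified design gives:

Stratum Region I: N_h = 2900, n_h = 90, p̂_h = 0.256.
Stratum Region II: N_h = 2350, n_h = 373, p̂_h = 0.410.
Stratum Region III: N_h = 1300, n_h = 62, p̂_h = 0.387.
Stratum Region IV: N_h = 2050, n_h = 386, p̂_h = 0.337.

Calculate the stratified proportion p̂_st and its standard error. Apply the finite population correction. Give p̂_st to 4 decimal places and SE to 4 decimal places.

N = 8600; stratum weights W_h = N_h/N.
p̂_st = Σ W_h p̂_h = (2900·0.256 + 2350·0.410 + 1300·0.387 + 2050·0.337)/8600 = 0.33719
V̂(p̂_st) = Σ W_h² (1 − n_h/N_h) p̂_h(1−p̂_h)/(n_h−1):
  stratum Region I: (2900/8600)²·(1 − 90/2900)·0.256·0.744/89 = 0.000235793
  stratum Region II: (2350/8600)²·(1 − 373/2350)·0.410·0.590/372 = 4.0848e-05
  stratum Region III: (1300/8600)²·(1 − 62/1300)·0.387·0.613/61 = 8.4627e-05
  stratum Region IV: (2050/8600)²·(1 − 386/2050)·0.337·0.663/385 = 2.67666e-05
V̂(p̂_st) = 0.000388034; SE = √V̂ = 0.0196986

p̂_st ≈ 0.3372, SE ≈ 0.0197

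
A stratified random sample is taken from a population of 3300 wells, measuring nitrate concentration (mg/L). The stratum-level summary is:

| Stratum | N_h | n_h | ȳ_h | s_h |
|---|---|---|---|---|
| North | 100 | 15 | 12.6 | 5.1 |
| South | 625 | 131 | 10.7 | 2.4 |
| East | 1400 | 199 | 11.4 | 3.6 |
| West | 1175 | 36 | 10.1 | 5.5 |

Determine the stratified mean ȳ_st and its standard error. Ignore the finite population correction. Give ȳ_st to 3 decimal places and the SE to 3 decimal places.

ȳ_st = Σ W_h ȳ_h = (100·12.6 + 625·10.7 + 1400·11.4 + 1175·10.1)/3300 = 10.84091
V̂(ȳ_st) = Σ W_h² s_h²/n_h, with W_h = N_h/N and N = 3300:
  stratum North: (100/3300)²·5.1²/15 = 0.00159229
  stratum South: (625/3300)²·2.4²/131 = 0.00157719
  stratum East: (1400/3300)²·3.6²/199 = 0.0117214
  stratum West: (1175/3300)²·5.5²/36 = 0.10653
V̂(ȳ_st) = 0.121421
SE(ȳ_st) = √0.121421 = 0.348455

ȳ_st ≈ 10.841, SE ≈ 0.348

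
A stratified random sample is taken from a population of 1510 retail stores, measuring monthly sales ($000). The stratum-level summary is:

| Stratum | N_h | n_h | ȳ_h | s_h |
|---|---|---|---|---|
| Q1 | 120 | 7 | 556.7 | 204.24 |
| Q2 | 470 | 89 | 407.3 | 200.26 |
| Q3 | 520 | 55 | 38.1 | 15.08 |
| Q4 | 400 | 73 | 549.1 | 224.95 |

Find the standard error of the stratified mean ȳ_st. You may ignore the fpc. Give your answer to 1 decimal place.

SE(ȳ_st) ≈ 11.4

V̂(ȳ_st) = Σ W_h² s_h²/n_h, with W_h = N_h/N and N = 1510:
  stratum Q1: (120/1510)²·204.24²/7 = 37.635
  stratum Q2: (470/1510)²·200.26²/89 = 43.6556
  stratum Q3: (520/1510)²·15.08²/55 = 0.490335
  stratum Q4: (400/1510)²·224.95²/73 = 48.6424
V̂(ȳ_st) = 130.423
SE(ȳ_st) = √130.423 = 11.4203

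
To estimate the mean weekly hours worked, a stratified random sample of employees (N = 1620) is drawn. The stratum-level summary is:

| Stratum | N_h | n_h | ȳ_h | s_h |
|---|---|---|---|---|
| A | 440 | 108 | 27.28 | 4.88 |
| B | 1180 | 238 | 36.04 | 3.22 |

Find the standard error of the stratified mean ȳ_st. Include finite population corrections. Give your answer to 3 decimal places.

V̂(ȳ_st) = Σ W_h² (1 − n_h/N_h) s_h²/n_h, with W_h = N_h/N and N = 1620:
  stratum A: (440/1620)²·(1 − 108/440)·4.88²/108 = 0.0122737
  stratum B: (1180/1620)²·(1 − 238/1180)·3.22²/238 = 0.0184518
V̂(ȳ_st) = 0.0307255
SE(ȳ_st) = √0.0307255 = 0.175287

SE(ȳ_st) ≈ 0.175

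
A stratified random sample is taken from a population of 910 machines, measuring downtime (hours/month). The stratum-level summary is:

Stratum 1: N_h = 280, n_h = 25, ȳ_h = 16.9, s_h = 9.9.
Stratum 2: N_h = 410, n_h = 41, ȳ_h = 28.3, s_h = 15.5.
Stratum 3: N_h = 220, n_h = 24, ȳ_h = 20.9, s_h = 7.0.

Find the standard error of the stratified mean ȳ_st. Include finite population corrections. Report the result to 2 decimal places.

V̂(ȳ_st) = Σ W_h² (1 − n_h/N_h) s_h²/n_h, with W_h = N_h/N and N = 910:
  stratum 1: (280/910)²·(1 − 25/280)·9.9²/25 = 0.338023
  stratum 2: (410/910)²·(1 − 41/410)·15.5²/41 = 1.07055
  stratum 3: (220/910)²·(1 − 24/220)·7.0²/24 = 0.106312
V̂(ȳ_st) = 1.51488
SE(ȳ_st) = √1.51488 = 1.23081

SE(ȳ_st) ≈ 1.23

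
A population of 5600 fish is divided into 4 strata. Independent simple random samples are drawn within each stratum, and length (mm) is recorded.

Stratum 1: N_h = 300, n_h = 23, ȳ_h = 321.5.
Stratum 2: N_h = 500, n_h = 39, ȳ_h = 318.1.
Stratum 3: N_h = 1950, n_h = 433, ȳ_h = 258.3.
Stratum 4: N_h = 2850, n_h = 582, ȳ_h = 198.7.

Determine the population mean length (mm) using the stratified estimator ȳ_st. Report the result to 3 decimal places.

ȳ_st ≈ 236.693

N = Σ N_h = 5600. Stratum weights W_h = N_h/N.
ȳ_st = (300·321.5 + 500·318.1 + 1950·258.3 + 2850·198.7) / 5600 = 236.69286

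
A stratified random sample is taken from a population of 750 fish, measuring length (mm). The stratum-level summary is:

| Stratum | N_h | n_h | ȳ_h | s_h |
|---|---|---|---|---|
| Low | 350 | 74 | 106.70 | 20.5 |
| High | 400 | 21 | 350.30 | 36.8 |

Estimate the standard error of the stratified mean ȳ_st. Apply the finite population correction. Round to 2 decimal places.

SE(ȳ_st) ≈ 4.28

V̂(ȳ_st) = Σ W_h² (1 − n_h/N_h) s_h²/n_h, with W_h = N_h/N and N = 750:
  stratum Low: (350/750)²·(1 − 74/350)·20.5²/74 = 0.975283
  stratum High: (400/750)²·(1 − 21/400)·36.8²/21 = 17.3801
V̂(ȳ_st) = 18.3554
SE(ȳ_st) = √18.3554 = 4.28432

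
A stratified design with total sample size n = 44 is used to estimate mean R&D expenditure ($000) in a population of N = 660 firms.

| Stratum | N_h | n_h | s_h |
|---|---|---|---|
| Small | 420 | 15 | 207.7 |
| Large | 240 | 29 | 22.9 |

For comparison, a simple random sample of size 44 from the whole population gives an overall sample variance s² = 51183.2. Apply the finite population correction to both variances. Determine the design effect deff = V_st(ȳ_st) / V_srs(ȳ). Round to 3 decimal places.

deff ≈ 1.036

V̂(ȳ_st) = Σ W_h² (1 − n_h/N_h) s_h²/n_h, with W_h = N_h/N and N = 660:
  stratum Small: (420/660)²·(1 − 15/420)·207.7²/15 = 1123.05
  stratum Large: (240/660)²·(1 − 29/240)·22.9²/29 = 2.10222
V_st = 1125.15
V_srs = (1 − 44/660)·51183.2/44 = 1085.7
deff = V_st / V_srs = 1125.15/1085.7 = 1.0363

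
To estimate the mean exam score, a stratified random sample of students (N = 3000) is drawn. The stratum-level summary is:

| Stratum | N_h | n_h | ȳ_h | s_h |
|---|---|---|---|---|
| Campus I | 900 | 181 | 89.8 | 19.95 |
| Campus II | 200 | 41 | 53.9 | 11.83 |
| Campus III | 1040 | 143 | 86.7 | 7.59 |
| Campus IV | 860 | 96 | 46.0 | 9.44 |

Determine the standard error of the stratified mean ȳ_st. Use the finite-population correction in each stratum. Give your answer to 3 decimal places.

SE(ȳ_st) ≈ 0.529

V̂(ȳ_st) = Σ W_h² (1 − n_h/N_h) s_h²/n_h, with W_h = N_h/N and N = 3000:
  stratum Campus I: (900/3000)²·(1 − 181/900)·19.95²/181 = 0.158102
  stratum Campus II: (200/3000)²·(1 − 41/200)·11.83²/41 = 0.0120606
  stratum Campus III: (1040/3000)²·(1 − 143/1040)·7.59²/143 = 0.0417571
  stratum Campus IV: (860/3000)²·(1 − 96/860)·9.44²/96 = 0.0677676
V̂(ȳ_st) = 0.279687
SE(ȳ_st) = √0.279687 = 0.528854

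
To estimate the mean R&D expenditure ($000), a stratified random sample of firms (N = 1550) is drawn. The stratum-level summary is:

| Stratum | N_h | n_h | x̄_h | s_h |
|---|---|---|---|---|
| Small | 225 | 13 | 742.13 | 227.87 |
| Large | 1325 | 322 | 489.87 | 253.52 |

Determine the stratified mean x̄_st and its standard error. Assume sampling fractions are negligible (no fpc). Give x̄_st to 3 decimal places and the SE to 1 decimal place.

x̄_st ≈ 526.488, SE ≈ 15.2

x̄_st = Σ W_h x̄_h = (225·742.13 + 1325·489.87)/1550 = 526.48839
V̂(x̄_st) = Σ W_h² s_h²/n_h, with W_h = N_h/N and N = 1550:
  stratum Small: (225/1550)²·227.87²/13 = 84.1652
  stratum Large: (1325/1550)²·253.52²/322 = 145.86
V̂(x̄_st) = 230.025
SE(x̄_st) = √230.025 = 15.1666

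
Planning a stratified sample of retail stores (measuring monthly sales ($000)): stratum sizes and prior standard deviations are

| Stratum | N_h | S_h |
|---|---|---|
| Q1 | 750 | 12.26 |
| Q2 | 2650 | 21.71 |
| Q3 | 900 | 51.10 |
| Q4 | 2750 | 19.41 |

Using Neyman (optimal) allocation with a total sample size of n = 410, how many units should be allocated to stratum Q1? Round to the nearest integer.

23

Neyman allocation: n_h = n · N_h S_h / Σ N_i S_i, with n = 410.
  stratum Q1: N_h·S_h = 750·12.26 = 9195.00
  stratum Q2: N_h·S_h = 2650·21.71 = 57531.50
  stratum Q3: N_h·S_h = 900·51.10 = 45990.00
  stratum Q4: N_h·S_h = 2750·19.41 = 53377.50
Σ N_h S_h = 166094.00
n for stratum Q1 = 410·9195.00/166094.00 = 22.698 → 23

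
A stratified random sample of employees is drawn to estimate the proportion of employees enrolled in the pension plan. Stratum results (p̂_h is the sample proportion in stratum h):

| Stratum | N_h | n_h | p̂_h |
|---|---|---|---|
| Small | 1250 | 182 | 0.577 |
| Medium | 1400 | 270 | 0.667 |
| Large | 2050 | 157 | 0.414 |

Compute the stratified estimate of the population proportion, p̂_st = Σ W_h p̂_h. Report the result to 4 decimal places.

N = 4700; stratum weights W_h = N_h/N.
p̂_st = Σ W_h p̂_h = (1250·0.577 + 1400·0.667 + 2050·0.414)/4700 = 0.53271

p̂_st ≈ 0.5327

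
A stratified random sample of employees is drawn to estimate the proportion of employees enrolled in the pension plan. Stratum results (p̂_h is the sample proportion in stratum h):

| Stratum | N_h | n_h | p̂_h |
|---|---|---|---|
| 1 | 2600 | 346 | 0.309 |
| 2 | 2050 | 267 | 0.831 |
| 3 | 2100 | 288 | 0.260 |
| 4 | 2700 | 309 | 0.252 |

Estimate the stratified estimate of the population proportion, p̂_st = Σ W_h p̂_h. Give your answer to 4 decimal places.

p̂_st ≈ 0.3951

N = 9450; stratum weights W_h = N_h/N.
p̂_st = Σ W_h p̂_h = (2600·0.309 + 2050·0.831 + 2100·0.260 + 2700·0.252)/9450 = 0.39506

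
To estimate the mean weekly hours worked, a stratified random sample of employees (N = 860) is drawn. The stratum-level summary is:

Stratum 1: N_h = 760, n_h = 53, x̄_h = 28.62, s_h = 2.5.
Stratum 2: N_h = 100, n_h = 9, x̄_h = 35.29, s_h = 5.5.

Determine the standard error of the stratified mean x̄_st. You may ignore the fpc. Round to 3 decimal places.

V̂(x̄_st) = Σ W_h² s_h²/n_h, with W_h = N_h/N and N = 860:
  stratum 1: (760/860)²·2.5²/53 = 0.0920947
  stratum 2: (100/860)²·5.5²/9 = 0.045445
V̂(x̄_st) = 0.13754
SE(x̄_st) = √0.13754 = 0.370863

SE(x̄_st) ≈ 0.371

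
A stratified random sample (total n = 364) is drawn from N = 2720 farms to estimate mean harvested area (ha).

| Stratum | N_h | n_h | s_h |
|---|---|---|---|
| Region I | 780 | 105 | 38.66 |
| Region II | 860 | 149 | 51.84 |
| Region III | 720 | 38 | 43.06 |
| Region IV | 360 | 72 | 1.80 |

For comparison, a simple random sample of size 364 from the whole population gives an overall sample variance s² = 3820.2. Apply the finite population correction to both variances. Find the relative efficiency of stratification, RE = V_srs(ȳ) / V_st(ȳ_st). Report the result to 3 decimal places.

V̂(ȳ_st) = Σ W_h² (1 − n_h/N_h) s_h²/n_h, with W_h = N_h/N and N = 2720:
  stratum Region I: (780/2720)²·(1 − 105/780)·38.66²/105 = 1.01297
  stratum Region II: (860/2720)²·(1 − 149/860)·51.84²/149 = 1.49064
  stratum Region III: (720/2720)²·(1 − 38/720)·43.06²/38 = 3.2385
  stratum Region IV: (360/2720)²·(1 − 72/360)·1.80²/72 = 0.000630623
V_st = 5.74274
V_srs = (1 − 364/2720)·3820.2/364 = 9.09057
Relative efficiency = V_srs / V_st = 9.09057/5.74274 = 1.5830

RE ≈ 1.583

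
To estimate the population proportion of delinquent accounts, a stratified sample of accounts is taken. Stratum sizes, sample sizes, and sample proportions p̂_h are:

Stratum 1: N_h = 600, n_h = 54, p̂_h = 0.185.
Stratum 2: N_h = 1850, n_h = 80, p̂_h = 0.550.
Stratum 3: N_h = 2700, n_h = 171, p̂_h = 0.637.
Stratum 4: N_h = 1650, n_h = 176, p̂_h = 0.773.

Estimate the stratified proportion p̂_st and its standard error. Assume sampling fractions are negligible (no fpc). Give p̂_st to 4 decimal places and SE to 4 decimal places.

N = 6800; stratum weights W_h = N_h/N.
p̂_st = Σ W_h p̂_h = (600·0.185 + 1850·0.550 + 2700·0.637 + 1650·0.773)/6800 = 0.60645
V̂(p̂_st) = Σ W_h² p̂_h(1−p̂_h)/(n_h−1):
  stratum 1: (600/6800)²·0.185·0.815/53 = 2.21482e-05
  stratum 2: (1850/6800)²·0.550·0.450/79 = 0.000231886
  stratum 3: (2700/6800)²·0.637·0.363/170 = 0.000214441
  stratum 4: (1650/6800)²·0.773·0.227/175 = 5.90361e-05
V̂(p̂_st) = 0.00052751; SE = √V̂ = 0.0229676

p̂_st ≈ 0.6064, SE ≈ 0.0230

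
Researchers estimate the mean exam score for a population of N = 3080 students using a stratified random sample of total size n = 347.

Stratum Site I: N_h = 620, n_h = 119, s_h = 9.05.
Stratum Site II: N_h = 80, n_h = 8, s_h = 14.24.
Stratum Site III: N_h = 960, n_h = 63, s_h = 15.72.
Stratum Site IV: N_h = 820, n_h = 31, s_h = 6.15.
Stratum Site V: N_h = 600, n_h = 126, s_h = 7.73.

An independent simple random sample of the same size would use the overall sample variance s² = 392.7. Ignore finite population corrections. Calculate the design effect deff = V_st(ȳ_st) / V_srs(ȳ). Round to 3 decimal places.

deff ≈ 0.469

V̂(ȳ_st) = Σ W_h² s_h²/n_h, with W_h = N_h/N and N = 3080:
  stratum Site I: (620/3080)²·9.05²/119 = 0.0278889
  stratum Site II: (80/3080)²·14.24²/8 = 0.0171005
  stratum Site III: (960/3080)²·15.72²/63 = 0.381071
  stratum Site IV: (820/3080)²·6.15²/31 = 0.0864798
  stratum Site V: (600/3080)²·7.73²/126 = 0.0179966
V_st = 0.530537
V_srs = s²/n = 392.7/347 = 1.1317
deff = V_st / V_srs = 0.530537/1.1317 = 0.4688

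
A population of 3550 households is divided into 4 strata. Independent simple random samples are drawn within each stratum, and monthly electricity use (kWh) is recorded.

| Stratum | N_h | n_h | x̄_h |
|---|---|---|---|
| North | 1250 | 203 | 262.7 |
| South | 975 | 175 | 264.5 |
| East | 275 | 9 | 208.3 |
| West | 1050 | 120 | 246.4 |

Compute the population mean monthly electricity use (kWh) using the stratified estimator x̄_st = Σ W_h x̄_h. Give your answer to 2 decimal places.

x̄_st ≈ 254.16

N = Σ N_h = 3550. Stratum weights W_h = N_h/N.
x̄_st = (1250·262.7 + 975·264.5 + 275·208.3 + 1050·246.4) / 3550 = 254.1592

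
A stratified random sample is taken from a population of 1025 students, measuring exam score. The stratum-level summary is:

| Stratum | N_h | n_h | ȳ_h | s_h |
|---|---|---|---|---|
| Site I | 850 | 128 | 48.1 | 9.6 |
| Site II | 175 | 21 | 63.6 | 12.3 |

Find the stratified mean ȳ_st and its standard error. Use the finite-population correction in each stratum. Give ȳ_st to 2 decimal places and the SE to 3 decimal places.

ȳ_st = Σ W_h ȳ_h = (850·48.1 + 175·63.6)/1025 = 50.74634
V̂(ȳ_st) = Σ W_h² (1 − n_h/N_h) s_h²/n_h, with W_h = N_h/N and N = 1025:
  stratum Site I: (850/1025)²·(1 − 128/850)·9.6²/128 = 0.420573
  stratum Site II: (175/1025)²·(1 − 21/175)·12.3²/21 = 0.1848
V̂(ȳ_st) = 0.605373
SE(ȳ_st) = √0.605373 = 0.778057

ȳ_st ≈ 50.75, SE ≈ 0.778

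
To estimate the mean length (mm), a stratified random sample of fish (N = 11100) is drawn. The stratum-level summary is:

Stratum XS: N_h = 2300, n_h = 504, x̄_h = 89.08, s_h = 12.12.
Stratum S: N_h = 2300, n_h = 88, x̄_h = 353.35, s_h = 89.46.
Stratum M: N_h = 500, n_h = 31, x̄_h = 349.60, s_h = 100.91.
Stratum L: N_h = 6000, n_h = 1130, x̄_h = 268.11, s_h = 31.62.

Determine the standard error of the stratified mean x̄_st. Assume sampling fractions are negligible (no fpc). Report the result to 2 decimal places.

SE(x̄_st) ≈ 2.20

V̂(x̄_st) = Σ W_h² s_h²/n_h, with W_h = N_h/N and N = 11100:
  stratum XS: (2300/11100)²·12.12²/504 = 0.0125137
  stratum S: (2300/11100)²·89.46²/88 = 3.90467
  stratum M: (500/11100)²·100.91²/31 = 0.666501
  stratum L: (6000/11100)²·31.62²/1130 = 0.258525
V̂(x̄_st) = 4.84221
SE(x̄_st) = √4.84221 = 2.2005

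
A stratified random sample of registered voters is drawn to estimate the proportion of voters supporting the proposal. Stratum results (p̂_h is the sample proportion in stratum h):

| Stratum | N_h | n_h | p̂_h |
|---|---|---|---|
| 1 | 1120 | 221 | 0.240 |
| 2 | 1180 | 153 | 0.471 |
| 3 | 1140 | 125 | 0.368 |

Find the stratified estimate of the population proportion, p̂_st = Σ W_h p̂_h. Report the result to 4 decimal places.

p̂_st ≈ 0.3617

N = 3440; stratum weights W_h = N_h/N.
p̂_st = Σ W_h p̂_h = (1120·0.240 + 1180·0.471 + 1140·0.368)/3440 = 0.36166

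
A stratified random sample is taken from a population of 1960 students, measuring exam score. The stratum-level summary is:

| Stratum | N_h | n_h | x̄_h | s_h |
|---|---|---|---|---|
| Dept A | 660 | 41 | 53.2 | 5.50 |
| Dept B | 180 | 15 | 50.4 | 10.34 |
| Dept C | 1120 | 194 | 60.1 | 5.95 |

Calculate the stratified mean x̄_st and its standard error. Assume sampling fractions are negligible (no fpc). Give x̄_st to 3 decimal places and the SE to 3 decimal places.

x̄_st = Σ W_h x̄_h = (660·53.2 + 180·50.4 + 1120·60.1)/1960 = 56.88571
V̂(x̄_st) = Σ W_h² s_h²/n_h, with W_h = N_h/N and N = 1960:
  stratum Dept A: (660/1960)²·5.50²/41 = 0.0836599
  stratum Dept B: (180/1960)²·10.34²/15 = 0.060115
  stratum Dept C: (1120/1960)²·5.95²/194 = 0.0595876
V̂(x̄_st) = 0.203362
SE(x̄_st) = √0.203362 = 0.450957

x̄_st ≈ 56.886, SE ≈ 0.451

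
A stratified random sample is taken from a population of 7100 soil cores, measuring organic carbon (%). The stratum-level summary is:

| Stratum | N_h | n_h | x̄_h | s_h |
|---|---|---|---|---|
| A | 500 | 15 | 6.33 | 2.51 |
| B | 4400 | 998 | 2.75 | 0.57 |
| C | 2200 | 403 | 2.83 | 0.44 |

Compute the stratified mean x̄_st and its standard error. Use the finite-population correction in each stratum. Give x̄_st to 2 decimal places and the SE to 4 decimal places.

x̄_st ≈ 3.03, SE ≈ 0.0464

x̄_st = Σ W_h x̄_h = (500·6.33 + 4400·2.75 + 2200·2.83)/7100 = 3.02690
V̂(x̄_st) = Σ W_h² (1 − n_h/N_h) s_h²/n_h, with W_h = N_h/N and N = 7100:
  stratum A: (500/7100)²·(1 − 15/500)·2.51²/15 = 0.00202046
  stratum B: (4400/7100)²·(1 − 998/4400)·0.57²/998 = 9.66695e-05
  stratum C: (2200/7100)²·(1 − 403/2200)·0.44²/403 = 3.76751e-05
V̂(x̄_st) = 0.00215481
SE(x̄_st) = √0.00215481 = 0.0464199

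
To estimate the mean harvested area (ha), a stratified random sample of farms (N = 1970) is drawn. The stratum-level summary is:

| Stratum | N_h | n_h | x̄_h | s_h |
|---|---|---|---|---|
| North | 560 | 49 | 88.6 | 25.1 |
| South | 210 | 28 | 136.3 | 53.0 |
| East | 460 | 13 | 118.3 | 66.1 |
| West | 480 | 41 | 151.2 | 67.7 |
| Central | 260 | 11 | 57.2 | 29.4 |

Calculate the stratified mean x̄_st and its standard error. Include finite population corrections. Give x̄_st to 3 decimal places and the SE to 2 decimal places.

x̄_st ≈ 111.728, SE ≈ 5.21

x̄_st = Σ W_h x̄_h = (560·88.6 + 210·136.3 + 460·118.3 + 480·151.2 + 260·57.2)/1970 = 111.72843
V̂(x̄_st) = Σ W_h² (1 − n_h/N_h) s_h²/n_h, with W_h = N_h/N and N = 1970:
  stratum North: (560/1970)²·(1 − 49/560)·25.1²/49 = 0.948043
  stratum South: (210/1970)²·(1 − 28/210)·53.0²/28 = 0.987989
  stratum East: (460/1970)²·(1 − 13/460)·66.1²/13 = 17.8071
  stratum West: (480/1970)²·(1 − 41/480)·67.7²/41 = 6.06969
  stratum Central: (260/1970)²·(1 − 11/260)·29.4²/11 = 1.31082
V̂(x̄_st) = 27.1236
SE(x̄_st) = √27.1236 = 5.20803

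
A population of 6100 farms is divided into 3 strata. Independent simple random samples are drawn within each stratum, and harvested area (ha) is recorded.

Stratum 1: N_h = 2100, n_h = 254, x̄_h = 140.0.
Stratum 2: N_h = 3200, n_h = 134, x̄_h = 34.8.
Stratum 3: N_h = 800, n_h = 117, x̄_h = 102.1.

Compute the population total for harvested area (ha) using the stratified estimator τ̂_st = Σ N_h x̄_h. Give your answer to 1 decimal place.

τ̂_st ≈ 487040.0

τ̂_st = Σ N_h x̄_h = 2100·140.0 + 3200·34.8 + 800·102.1 = 487040.0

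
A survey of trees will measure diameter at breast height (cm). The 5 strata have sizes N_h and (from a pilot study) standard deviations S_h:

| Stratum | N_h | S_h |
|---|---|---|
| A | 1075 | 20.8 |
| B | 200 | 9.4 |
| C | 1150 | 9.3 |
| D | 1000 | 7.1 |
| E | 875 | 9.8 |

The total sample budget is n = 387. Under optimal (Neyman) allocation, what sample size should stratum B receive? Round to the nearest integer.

14

Neyman allocation: n_h = n · N_h S_h / Σ N_i S_i, with n = 387.
  stratum A: N_h·S_h = 1075·20.8 = 22360.00
  stratum B: N_h·S_h = 200·9.4 = 1880.00
  stratum C: N_h·S_h = 1150·9.3 = 10695.00
  stratum D: N_h·S_h = 1000·7.1 = 7100.00
  stratum E: N_h·S_h = 875·9.8 = 8575.00
Σ N_h S_h = 50610.00
n for stratum B = 387·1880.00/50610.00 = 14.376 → 14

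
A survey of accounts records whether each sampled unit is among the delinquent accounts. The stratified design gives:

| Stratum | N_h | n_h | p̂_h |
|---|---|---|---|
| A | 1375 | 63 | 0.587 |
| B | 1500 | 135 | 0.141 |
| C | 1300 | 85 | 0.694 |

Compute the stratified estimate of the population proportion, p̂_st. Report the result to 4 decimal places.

p̂_st ≈ 0.4601

N = 4175; stratum weights W_h = N_h/N.
p̂_st = Σ W_h p̂_h = (1375·0.587 + 1500·0.141 + 1300·0.694)/4175 = 0.46008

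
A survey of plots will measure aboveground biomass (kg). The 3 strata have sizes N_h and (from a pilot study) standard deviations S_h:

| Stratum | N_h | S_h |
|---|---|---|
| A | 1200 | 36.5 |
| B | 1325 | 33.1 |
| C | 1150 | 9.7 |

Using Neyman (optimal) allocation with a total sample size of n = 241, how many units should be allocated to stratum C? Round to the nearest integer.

27

Neyman allocation: n_h = n · N_h S_h / Σ N_i S_i, with n = 241.
  stratum A: N_h·S_h = 1200·36.5 = 43800.00
  stratum B: N_h·S_h = 1325·33.1 = 43857.50
  stratum C: N_h·S_h = 1150·9.7 = 11155.00
Σ N_h S_h = 98812.50
n for stratum C = 241·11155.00/98812.50 = 27.207 → 27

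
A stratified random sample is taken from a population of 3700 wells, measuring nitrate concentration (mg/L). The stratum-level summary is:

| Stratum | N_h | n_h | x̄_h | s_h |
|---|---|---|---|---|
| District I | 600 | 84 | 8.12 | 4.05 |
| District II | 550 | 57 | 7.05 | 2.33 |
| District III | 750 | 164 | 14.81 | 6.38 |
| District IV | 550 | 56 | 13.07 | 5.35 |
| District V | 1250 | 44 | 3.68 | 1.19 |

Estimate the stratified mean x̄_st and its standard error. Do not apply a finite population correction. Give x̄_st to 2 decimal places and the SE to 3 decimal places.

x̄_st ≈ 8.55, SE ≈ 0.180

x̄_st = Σ W_h x̄_h = (600·8.12 + 550·7.05 + 750·14.81 + 550·13.07 + 1250·3.68)/3700 = 8.55284
V̂(x̄_st) = Σ W_h² s_h²/n_h, with W_h = N_h/N and N = 3700:
  stratum District I: (600/3700)²·4.05²/84 = 0.00513487
  stratum District II: (550/3700)²·2.33²/57 = 0.00210455
  stratum District III: (750/3700)²·6.38²/164 = 0.010198
  stratum District IV: (550/3700)²·5.35²/56 = 0.0112938
  stratum District V: (1250/3700)²·1.19²/44 = 0.00367331
V̂(x̄_st) = 0.0324046
SE(x̄_st) = √0.0324046 = 0.180013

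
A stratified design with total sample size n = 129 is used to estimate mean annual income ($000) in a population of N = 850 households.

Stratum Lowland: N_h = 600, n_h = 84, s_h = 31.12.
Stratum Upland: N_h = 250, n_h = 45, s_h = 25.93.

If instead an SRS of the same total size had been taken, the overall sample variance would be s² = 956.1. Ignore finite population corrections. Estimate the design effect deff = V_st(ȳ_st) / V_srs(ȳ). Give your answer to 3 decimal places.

deff ≈ 0.949

V̂(ȳ_st) = Σ W_h² s_h²/n_h, with W_h = N_h/N and N = 850:
  stratum Lowland: (600/850)²·31.12²/84 = 5.74466
  stratum Upland: (250/850)²·25.93²/45 = 1.29251
V_st = 7.03718
V_srs = s²/n = 956.1/129 = 7.41163
deff = V_st / V_srs = 7.03718/7.41163 = 0.9495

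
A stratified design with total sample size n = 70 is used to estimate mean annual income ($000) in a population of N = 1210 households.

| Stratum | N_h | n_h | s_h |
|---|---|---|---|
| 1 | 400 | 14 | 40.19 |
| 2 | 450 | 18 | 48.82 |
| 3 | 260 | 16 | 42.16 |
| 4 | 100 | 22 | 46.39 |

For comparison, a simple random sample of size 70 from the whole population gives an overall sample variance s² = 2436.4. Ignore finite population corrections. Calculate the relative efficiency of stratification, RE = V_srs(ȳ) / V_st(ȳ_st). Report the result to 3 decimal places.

RE ≈ 0.948

V̂(ȳ_st) = Σ W_h² s_h²/n_h, with W_h = N_h/N and N = 1210:
  stratum 1: (400/1210)²·40.19²/14 = 12.6083
  stratum 2: (450/1210)²·48.82²/18 = 18.3138
  stratum 3: (260/1210)²·42.16²/16 = 5.12929
  stratum 4: (100/1210)²·46.39²/22 = 0.668121
V_st = 36.7195
V_srs = s²/n = 2436.4/70 = 34.8057
Relative efficiency = V_srs / V_st = 34.8057/36.7195 = 0.9479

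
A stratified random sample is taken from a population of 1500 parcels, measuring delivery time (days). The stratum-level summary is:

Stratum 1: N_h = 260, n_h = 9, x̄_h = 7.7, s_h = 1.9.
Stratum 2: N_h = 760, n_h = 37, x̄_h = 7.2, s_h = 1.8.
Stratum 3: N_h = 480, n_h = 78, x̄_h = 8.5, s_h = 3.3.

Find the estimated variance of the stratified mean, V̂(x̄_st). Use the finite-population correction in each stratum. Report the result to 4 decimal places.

V̂(x̄_st) = Σ W_h² (1 − n_h/N_h) s_h²/n_h, with W_h = N_h/N and N = 1500:
  stratum 1: (260/1500)²·(1 − 9/260)·1.9²/9 = 0.011634
  stratum 2: (760/1500)²·(1 − 37/760)·1.8²/37 = 0.0213852
  stratum 3: (480/1500)²·(1 − 78/480)·3.3²/78 = 0.0119734
V̂(x̄_st) = 0.0449926

V̂(x̄_st) ≈ 0.0450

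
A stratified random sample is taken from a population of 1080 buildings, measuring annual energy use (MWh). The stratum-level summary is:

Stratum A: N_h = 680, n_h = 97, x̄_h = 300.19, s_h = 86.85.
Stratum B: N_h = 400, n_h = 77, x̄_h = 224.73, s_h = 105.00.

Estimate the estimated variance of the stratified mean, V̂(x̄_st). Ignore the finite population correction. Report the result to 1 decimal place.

V̂(x̄_st) = Σ W_h² s_h²/n_h, with W_h = N_h/N and N = 1080:
  stratum A: (680/1080)²·86.85²/97 = 30.8275
  stratum B: (400/1080)²·105.00²/77 = 19.6409
V̂(x̄_st) = 50.4683

V̂(x̄_st) ≈ 50.5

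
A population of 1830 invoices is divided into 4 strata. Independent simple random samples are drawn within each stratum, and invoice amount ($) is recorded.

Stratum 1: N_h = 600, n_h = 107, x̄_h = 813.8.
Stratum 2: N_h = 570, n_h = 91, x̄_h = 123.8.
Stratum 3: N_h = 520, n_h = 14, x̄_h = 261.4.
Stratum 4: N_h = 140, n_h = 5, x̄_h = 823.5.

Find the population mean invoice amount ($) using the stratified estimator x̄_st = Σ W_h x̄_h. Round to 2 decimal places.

N = Σ N_h = 1830. Stratum weights W_h = N_h/N.
x̄_st = (600·813.8 + 570·123.8 + 520·261.4 + 140·823.5) / 1830 = 442.6579

x̄_st ≈ 442.66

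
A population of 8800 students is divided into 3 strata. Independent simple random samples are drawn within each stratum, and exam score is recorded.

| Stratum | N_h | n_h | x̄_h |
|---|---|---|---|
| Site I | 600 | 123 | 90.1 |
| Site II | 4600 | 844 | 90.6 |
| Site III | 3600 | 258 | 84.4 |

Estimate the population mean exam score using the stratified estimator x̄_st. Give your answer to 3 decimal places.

N = Σ N_h = 8800. Stratum weights W_h = N_h/N.
x̄_st = (600·90.1 + 4600·90.6 + 3600·84.4) / 8800 = 88.02955

x̄_st ≈ 88.030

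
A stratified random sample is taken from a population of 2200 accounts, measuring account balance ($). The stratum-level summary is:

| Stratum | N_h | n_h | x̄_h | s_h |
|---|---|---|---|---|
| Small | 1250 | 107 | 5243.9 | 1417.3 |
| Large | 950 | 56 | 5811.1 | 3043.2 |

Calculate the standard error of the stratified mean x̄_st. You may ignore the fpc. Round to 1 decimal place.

V̂(x̄_st) = Σ W_h² s_h²/n_h, with W_h = N_h/N and N = 2200:
  stratum Small: (1250/2200)²·1417.3²/107 = 6060.58
  stratum Large: (950/2200)²·3043.2²/56 = 30837.2
V̂(x̄_st) = 36897.8
SE(x̄_st) = √36897.8 = 192.088

SE(x̄_st) ≈ 192.1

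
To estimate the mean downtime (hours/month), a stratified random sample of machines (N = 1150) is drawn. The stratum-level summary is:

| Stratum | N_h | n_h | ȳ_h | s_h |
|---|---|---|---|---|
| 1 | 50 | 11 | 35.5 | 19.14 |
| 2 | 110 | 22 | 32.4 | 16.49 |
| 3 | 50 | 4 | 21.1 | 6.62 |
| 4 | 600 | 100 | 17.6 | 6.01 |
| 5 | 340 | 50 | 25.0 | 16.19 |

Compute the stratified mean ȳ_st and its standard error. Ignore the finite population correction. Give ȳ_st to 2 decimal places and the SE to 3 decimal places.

ȳ_st = Σ W_h ȳ_h = (50·35.5 + 110·32.4 + 50·21.1 + 600·17.6 + 340·25.0)/1150 = 22.13391
V̂(ȳ_st) = Σ W_h² s_h²/n_h, with W_h = N_h/N and N = 1150:
  stratum 1: (50/1150)²·19.14²/11 = 0.0629558
  stratum 2: (110/1150)²·16.49²/22 = 0.113086
  stratum 3: (50/1150)²·6.62²/4 = 0.020711
  stratum 4: (600/1150)²·6.01²/100 = 0.0983231
  stratum 5: (340/1150)²·16.19²/50 = 0.458232
V̂(ȳ_st) = 0.753308
SE(ȳ_st) = √0.753308 = 0.867933

ȳ_st ≈ 22.13, SE ≈ 0.868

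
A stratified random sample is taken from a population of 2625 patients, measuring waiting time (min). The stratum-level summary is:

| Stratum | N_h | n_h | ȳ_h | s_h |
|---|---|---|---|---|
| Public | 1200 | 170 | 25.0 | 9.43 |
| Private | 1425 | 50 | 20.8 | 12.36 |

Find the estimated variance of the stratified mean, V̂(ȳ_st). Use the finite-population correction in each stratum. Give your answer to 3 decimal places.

V̂(ȳ_st) ≈ 0.963

V̂(ȳ_st) = Σ W_h² (1 − n_h/N_h) s_h²/n_h, with W_h = N_h/N and N = 2625:
  stratum Public: (1200/2625)²·(1 − 170/1200)·9.43²/170 = 0.0938284
  stratum Private: (1425/2625)²·(1 − 50/1425)·12.36²/50 = 0.868812
V̂(ȳ_st) = 0.962641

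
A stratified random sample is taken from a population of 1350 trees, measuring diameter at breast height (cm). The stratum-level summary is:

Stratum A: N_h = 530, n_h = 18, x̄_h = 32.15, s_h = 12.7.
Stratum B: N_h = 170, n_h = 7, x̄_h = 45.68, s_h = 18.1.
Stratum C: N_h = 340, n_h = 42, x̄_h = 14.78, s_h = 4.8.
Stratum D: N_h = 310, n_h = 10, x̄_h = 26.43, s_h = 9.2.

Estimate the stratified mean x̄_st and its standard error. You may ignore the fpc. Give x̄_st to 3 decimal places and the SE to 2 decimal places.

x̄_st = Σ W_h x̄_h = (530·32.15 + 170·45.68 + 340·14.78 + 310·26.43)/1350 = 28.16563
V̂(x̄_st) = Σ W_h² s_h²/n_h, with W_h = N_h/N and N = 1350:
  stratum A: (530/1350)²·12.7²/18 = 1.38108
  stratum B: (170/1350)²·18.1²/7 = 0.742146
  stratum C: (340/1350)²·4.8²/42 = 0.0347955
  stratum D: (310/1350)²·9.2²/10 = 0.446305
V̂(x̄_st) = 2.60433
SE(x̄_st) = √2.60433 = 1.61379

x̄_st ≈ 28.166, SE ≈ 1.61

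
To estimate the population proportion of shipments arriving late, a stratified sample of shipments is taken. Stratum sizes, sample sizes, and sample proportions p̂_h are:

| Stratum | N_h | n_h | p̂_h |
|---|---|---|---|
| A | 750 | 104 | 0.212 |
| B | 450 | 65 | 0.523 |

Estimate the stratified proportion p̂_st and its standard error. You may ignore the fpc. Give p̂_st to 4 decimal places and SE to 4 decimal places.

p̂_st ≈ 0.3286, SE ≈ 0.0344

N = 1200; stratum weights W_h = N_h/N.
p̂_st = Σ W_h p̂_h = (750·0.212 + 450·0.523)/1200 = 0.32863
V̂(p̂_st) = Σ W_h² p̂_h(1−p̂_h)/(n_h−1):
  stratum A: (750/1200)²·0.212·0.788/103 = 0.000633556
  stratum B: (450/1200)²·0.523·0.477/64 = 0.000548154
V̂(p̂_st) = 0.00118171; SE = √V̂ = 0.034376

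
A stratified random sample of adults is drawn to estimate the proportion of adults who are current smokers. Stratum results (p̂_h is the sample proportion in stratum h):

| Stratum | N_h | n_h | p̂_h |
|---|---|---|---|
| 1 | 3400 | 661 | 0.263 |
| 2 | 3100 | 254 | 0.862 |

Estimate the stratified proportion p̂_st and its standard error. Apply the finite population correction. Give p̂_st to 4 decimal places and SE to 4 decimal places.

N = 6500; stratum weights W_h = N_h/N.
p̂_st = Σ W_h p̂_h = (3400·0.263 + 3100·0.862)/6500 = 0.54868
V̂(p̂_st) = Σ W_h² (1 − n_h/N_h) p̂_h(1−p̂_h)/(n_h−1):
  stratum 1: (3400/6500)²·(1 − 661/3400)·0.263·0.737/660 = 6.47327e-05
  stratum 2: (3100/6500)²·(1 − 254/3100)·0.862·0.138/253 = 9.81829e-05
V̂(p̂_st) = 0.000162916; SE = √V̂ = 0.0127638

p̂_st ≈ 0.5487, SE ≈ 0.0128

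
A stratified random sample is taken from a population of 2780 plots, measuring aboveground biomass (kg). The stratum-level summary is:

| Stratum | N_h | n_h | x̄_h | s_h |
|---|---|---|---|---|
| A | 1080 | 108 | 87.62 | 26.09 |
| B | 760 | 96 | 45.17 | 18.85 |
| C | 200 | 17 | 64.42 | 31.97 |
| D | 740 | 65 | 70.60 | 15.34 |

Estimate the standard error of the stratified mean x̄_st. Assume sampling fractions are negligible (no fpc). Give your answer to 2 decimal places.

V̂(x̄_st) = Σ W_h² s_h²/n_h, with W_h = N_h/N and N = 2780:
  stratum A: (1080/2780)²·26.09²/108 = 0.951223
  stratum B: (760/2780)²·18.85²/96 = 0.276623
  stratum C: (200/2780)²·31.97²/17 = 0.311176
  stratum D: (740/2780)²·15.34²/65 = 0.256514
V̂(x̄_st) = 1.79554
SE(x̄_st) = √1.79554 = 1.33998

SE(x̄_st) ≈ 1.34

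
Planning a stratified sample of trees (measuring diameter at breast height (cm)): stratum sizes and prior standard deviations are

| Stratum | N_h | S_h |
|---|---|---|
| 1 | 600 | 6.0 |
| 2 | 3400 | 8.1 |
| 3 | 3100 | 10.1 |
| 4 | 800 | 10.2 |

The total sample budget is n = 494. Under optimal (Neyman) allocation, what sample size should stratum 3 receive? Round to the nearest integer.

Neyman allocation: n_h = n · N_h S_h / Σ N_i S_i, with n = 494.
  stratum 1: N_h·S_h = 600·6.0 = 3600.00
  stratum 2: N_h·S_h = 3400·8.1 = 27540.00
  stratum 3: N_h·S_h = 3100·10.1 = 31310.00
  stratum 4: N_h·S_h = 800·10.2 = 8160.00
Σ N_h S_h = 70610.00
n for stratum 3 = 494·31310.00/70610.00 = 219.050 → 219

219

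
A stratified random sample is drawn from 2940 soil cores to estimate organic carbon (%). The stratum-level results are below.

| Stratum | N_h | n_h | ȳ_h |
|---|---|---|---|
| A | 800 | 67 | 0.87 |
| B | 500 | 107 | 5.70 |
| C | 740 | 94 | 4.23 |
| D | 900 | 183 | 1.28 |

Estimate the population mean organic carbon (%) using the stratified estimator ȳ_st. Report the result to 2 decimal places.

N = Σ N_h = 2940. Stratum weights W_h = N_h/N.
ȳ_st = (800·0.87 + 500·5.70 + 740·4.23 + 900·1.28) / 2940 = 2.6627

ȳ_st ≈ 2.66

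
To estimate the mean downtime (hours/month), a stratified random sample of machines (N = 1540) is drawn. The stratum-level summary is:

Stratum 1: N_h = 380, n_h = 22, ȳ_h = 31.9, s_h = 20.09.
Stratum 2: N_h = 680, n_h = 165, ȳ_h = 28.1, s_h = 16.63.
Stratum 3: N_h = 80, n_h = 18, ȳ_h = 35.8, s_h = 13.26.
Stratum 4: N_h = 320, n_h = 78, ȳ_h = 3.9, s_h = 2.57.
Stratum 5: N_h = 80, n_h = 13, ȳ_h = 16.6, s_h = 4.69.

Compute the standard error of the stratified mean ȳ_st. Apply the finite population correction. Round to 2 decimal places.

V̂(ȳ_st) = Σ W_h² (1 − n_h/N_h) s_h²/n_h, with W_h = N_h/N and N = 1540:
  stratum 1: (380/1540)²·(1 − 22/380)·20.09²/22 = 1.05236
  stratum 2: (680/1540)²·(1 − 165/680)·16.63²/165 = 0.2475
  stratum 3: (80/1540)²·(1 − 18/80)·13.26²/18 = 0.0204294
  stratum 4: (320/1540)²·(1 − 78/320)·2.57²/78 = 0.002765
  stratum 5: (80/1540)²·(1 − 13/80)·4.69²/13 = 0.00382407
V̂(ȳ_st) = 1.32687
SE(ȳ_st) = √1.32687 = 1.1519

SE(ȳ_st) ≈ 1.15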